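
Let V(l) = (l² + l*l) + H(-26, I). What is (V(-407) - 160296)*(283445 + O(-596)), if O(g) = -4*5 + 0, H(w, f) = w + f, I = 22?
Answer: 48465108150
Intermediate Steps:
H(w, f) = f + w
V(l) = -4 + 2*l² (V(l) = (l² + l*l) + (22 - 26) = (l² + l²) - 4 = 2*l² - 4 = -4 + 2*l²)
O(g) = -20 (O(g) = -20 + 0 = -20)
(V(-407) - 160296)*(283445 + O(-596)) = ((-4 + 2*(-407)²) - 160296)*(283445 - 20) = ((-4 + 2*165649) - 160296)*283425 = ((-4 + 331298) - 160296)*283425 = (331294 - 160296)*283425 = 170998*283425 = 48465108150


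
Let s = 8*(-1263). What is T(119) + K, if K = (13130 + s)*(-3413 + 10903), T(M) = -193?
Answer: 22664547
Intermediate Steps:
s = -10104
K = 22664740 (K = (13130 - 10104)*(-3413 + 10903) = 3026*7490 = 22664740)
T(119) + K = -193 + 22664740 = 22664547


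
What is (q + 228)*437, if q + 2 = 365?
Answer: 258267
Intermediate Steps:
q = 363 (q = -2 + 365 = 363)
(q + 228)*437 = (363 + 228)*437 = 591*437 = 258267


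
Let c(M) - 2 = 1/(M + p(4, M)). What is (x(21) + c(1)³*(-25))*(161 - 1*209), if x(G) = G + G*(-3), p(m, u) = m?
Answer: 73968/5 ≈ 14794.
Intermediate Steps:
c(M) = 2 + 1/(4 + M) (c(M) = 2 + 1/(M + 4) = 2 + 1/(4 + M))
x(G) = -2*G (x(G) = G - 3*G = -2*G)
(x(21) + c(1)³*(-25))*(161 - 1*209) = (-2*21 + ((9 + 2*1)/(4 + 1))³*(-25))*(161 - 1*209) = (-42 + ((9 + 2)/5)³*(-25))*(161 - 209) = (-42 + ((⅕)*11)³*(-25))*(-48) = (-42 + (11/5)³*(-25))*(-48) = (-42 + (1331/125)*(-25))*(-48) = (-42 - 1331/5)*(-48) = -1541/5*(-48) = 73968/5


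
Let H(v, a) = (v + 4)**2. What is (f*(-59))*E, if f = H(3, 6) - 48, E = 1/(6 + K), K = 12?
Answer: -59/18 ≈ -3.2778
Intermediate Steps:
H(v, a) = (4 + v)**2
E = 1/18 (E = 1/(6 + 12) = 1/18 ≈ 0.055556)
f = 1 (f = (4 + 3)**2 - 48 = 7**2 - 48 = 49 - 48 = 1)
(f*(-59))*E = (1*(-59))*(1/18) = -59*1/18 = -59/18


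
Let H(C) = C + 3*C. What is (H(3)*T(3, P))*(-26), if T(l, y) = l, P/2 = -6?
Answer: -936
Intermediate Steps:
P = -12 (P = 2*(-6) = -12)
H(C) = 4*C
(H(3)*T(3, P))*(-26) = ((4*3)*3)*(-26) = (12*3)*(-26) = 36*(-26) = -936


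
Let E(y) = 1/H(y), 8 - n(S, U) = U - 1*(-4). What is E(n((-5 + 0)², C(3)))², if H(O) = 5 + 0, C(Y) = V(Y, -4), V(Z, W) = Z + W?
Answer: 1/25 ≈ 0.040000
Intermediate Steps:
V(Z, W) = W + Z
C(Y) = -4 + Y
n(S, U) = 4 - U (n(S, U) = 8 - (U - 1*(-4)) = 8 - (U + 4) = 8 - (4 + U) = 8 + (-4 - U) = 4 - U)
H(O) = 5
E(y) = ⅕ (E(y) = 1/5 = ⅕)
E(n((-5 + 0)², C(3)))² = (⅕)² = 1/25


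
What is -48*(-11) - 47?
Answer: 481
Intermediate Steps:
-48*(-11) - 47 = 528 - 47 = 481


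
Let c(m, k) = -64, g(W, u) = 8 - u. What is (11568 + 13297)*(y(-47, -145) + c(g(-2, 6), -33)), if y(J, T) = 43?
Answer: -522165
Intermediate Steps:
(11568 + 13297)*(y(-47, -145) + c(g(-2, 6), -33)) = (11568 + 13297)*(43 - 64) = 24865*(-21) = -522165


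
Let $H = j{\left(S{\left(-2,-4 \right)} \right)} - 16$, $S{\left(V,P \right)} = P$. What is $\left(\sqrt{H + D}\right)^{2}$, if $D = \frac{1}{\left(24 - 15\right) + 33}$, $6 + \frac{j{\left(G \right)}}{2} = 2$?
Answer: $- \frac{1007}{42} \approx -23.976$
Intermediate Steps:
$j{\left(G \right)} = -8$ ($j{\left(G \right)} = -12 + 2 \cdot 2 = -12 + 4 = -8$)
$D = \frac{1}{42}$ ($D = \frac{1}{\left(24 - 15\right) + 33} = \frac{1}{9 + 33} = \frac{1}{42} \approx 0.02381$)
$H = -24$ ($H = -8 - 16 = -24$)
$\left(\sqrt{H + D}\right)^{2} = \left(\sqrt{-24 + \frac{1}{42}}\right)^{2} = \left(\sqrt{- \frac{1007}{42}}\right)^{2} = \left(\frac{i \sqrt{42294}}{42}\right)^{2} = - \frac{1007}{42}$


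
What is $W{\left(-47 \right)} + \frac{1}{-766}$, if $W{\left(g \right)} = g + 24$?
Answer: $- \frac{17619}{766} \approx -23.001$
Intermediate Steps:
$W{\left(g \right)} = 24 + g$
$W{\left(-47 \right)} + \frac{1}{-766} = \left(24 - 47\right) + \frac{1}{-766} = -23 - \frac{1}{766} = - \frac{17619}{766}$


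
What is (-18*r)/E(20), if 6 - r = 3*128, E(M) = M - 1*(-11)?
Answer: 6804/31 ≈ 219.48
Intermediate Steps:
E(M) = 11 + M (E(M) = M + 11 = 11 + M)
r = -378 (r = 6 - 3*128 = 6 - 1*384 = 6 - 384 = -378)
(-18*r)/E(20) = (-18*(-378))/(11 + 20) = 6804/31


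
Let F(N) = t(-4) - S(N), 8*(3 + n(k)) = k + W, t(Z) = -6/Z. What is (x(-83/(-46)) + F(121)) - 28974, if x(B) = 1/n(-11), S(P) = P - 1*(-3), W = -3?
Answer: -1105675/38 ≈ -29097.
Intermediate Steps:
n(k) = -27/8 + k/8 (n(k) = -3 + (k - 3)/8 = -3 + (-3 + k)/8 = -3 + (-3/8 + k/8) = -27/8 + k/8)
S(P) = 3 + P (S(P) = P + 3 = 3 + P)
x(B) = -4/19 (x(B) = 1/(-27/8 + (⅛)*(-11)) = 1/(-27/8 - 11/8) = 1/(-19/4) = -4/19)
F(N) = -3/2 - N (F(N) = -6/(-4) - (3 + N) = -6*(-¼) + (-3 - N) = 3/2 + (-3 - N) = -3/2 - N)
(x(-83/(-46)) + F(121)) - 28974 = (-4/19 + (-3/2 - 1*121)) - 28974 = (-4/19 + (-3/2 - 121)) - 28974 = (-4/19 - 245/2) - 28974 = -4663/38 - 28974 = -1105675/38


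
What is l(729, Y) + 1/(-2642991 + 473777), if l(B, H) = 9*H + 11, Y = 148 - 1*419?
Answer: -5266851593/2169214 ≈ -2428.0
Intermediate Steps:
Y = -271 (Y = 148 - 419 = -271)
l(B, H) = 11 + 9*H
l(729, Y) + 1/(-2642991 + 473777) = (11 + 9*(-271)) + 1/(-2642991 + 473777) = (11 - 2439) + 1/(-2169214) = -2428 - 1/2169214 = -5266851593/2169214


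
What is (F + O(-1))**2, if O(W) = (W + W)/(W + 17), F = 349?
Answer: 7789681/64 ≈ 1.2171e+5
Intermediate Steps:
O(W) = 2*W/(17 + W) (O(W) = (2*W)/(17 + W) = 2*W/(17 + W))
(F + O(-1))**2 = (349 + 2*(-1)/(17 - 1))**2 = (349 + 2*(-1)/16)**2 = (349 + 2*(-1)*(1/16))**2 = (349 - 1/8)**2 = (2791/8)**2 = 7789681/64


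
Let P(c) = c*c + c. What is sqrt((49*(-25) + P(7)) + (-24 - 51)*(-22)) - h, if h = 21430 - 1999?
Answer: -19431 + sqrt(481) ≈ -19409.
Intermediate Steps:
P(c) = c + c**2 (P(c) = c**2 + c = c + c**2)
h = 19431
sqrt((49*(-25) + P(7)) + (-24 - 51)*(-22)) - h = sqrt((49*(-25) + 7*(1 + 7)) + (-24 - 51)*(-22)) - 1*19431 = sqrt((-1225 + 7*8) - 75*(-22)) - 19431 = sqrt((-1225 + 56) + 1650) - 19431 = sqrt(-1169 + 1650) - 19431 = sqrt(481) - 19431 = -19431 + sqrt(481)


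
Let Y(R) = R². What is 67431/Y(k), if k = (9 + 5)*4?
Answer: 9633/448 ≈ 21.502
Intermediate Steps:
k = 56 (k = 14*4 = 56)
67431/Y(k) = 67431/(56²) = 67431/3136 = 67431*(1/3136) = 9633/448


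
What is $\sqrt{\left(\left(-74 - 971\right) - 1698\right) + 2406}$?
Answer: $i \sqrt{337} \approx 18.358 i$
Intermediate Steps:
$\sqrt{\left(\left(-74 - 971\right) - 1698\right) + 2406} = \sqrt{\left(-1045 - 1698\right) + 2406} = \sqrt{-2743 + 2406} = \sqrt{-337} = i \sqrt{337}$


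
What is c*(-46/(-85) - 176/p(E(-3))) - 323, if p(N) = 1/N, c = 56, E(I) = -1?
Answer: 812881/85 ≈ 9563.3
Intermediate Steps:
c*(-46/(-85) - 176/p(E(-3))) - 323 = 56*(-46/(-85) - 176/(1/(-1))) - 323 = 56*(-46*(-1/85) - 176/(-1)) - 323 = 56*(46/85 - 176*(-1)) - 323 = 56*(46/85 + 176) - 323 = 56*(15006/85) - 323 = 840336/85 - 323 = 812881/85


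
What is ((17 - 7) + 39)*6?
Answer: 294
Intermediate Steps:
((17 - 7) + 39)*6 = (10 + 39)*6 = 49*6 = 294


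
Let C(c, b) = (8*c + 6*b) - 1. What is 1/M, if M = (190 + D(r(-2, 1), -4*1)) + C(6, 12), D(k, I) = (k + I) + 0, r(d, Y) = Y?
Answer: 1/306 ≈ 0.0032680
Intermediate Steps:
D(k, I) = I + k (D(k, I) = (I + k) + 0 = I + k)
C(c, b) = -1 + 6*b + 8*c (C(c, b) = (6*b + 8*c) - 1 = -1 + 6*b + 8*c)
M = 306 (M = (190 + (-4*1 + 1)) + (-1 + 6*12 + 8*6) = (190 + (-4 + 1)) + (-1 + 72 + 48) = (190 - 3) + 119 = 187 + 119 = 306)
1/M = 1/306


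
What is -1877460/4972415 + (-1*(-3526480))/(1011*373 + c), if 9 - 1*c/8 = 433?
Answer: 198041112884/21861719789 ≈ 9.0588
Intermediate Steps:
c = -3392 (c = 72 - 8*433 = 72 - 3464 = -3392)
-1877460/4972415 + (-1*(-3526480))/(1011*373 + c) = -1877460/4972415 + (-1*(-3526480))/(1011*373 - 3392) = -1877460*1/4972415 + 3526480/(377103 - 3392) = -375492/994483 + 3526480/373711 = -375492/994483 + 3526480*(1/373711) = -375492/994483 + 207440/21983 = 198041112884/21861719789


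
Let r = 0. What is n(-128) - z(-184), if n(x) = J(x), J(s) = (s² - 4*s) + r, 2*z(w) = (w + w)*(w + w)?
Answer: -50816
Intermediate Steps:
z(w) = 2*w² (z(w) = ((w + w)*(w + w))/2 = ((2*w)*(2*w))/2 = (4*w²)/2 = 2*w²)
J(s) = s² - 4*s (J(s) = (s² - 4*s) + 0 = s² - 4*s)
n(x) = x*(-4 + x)
n(-128) - z(-184) = -128*(-4 - 128) - 2*(-184)² = -128*(-132) - 2*33856 = 16896 - 1*67712 = 16896 - 67712 = -50816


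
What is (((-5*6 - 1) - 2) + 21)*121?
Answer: -1452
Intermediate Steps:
(((-5*6 - 1) - 2) + 21)*121 = (((-30 - 1) - 2) + 21)*121 = ((-31 - 2) + 21)*121 = (-33 + 21)*121 = -12*121 = -1452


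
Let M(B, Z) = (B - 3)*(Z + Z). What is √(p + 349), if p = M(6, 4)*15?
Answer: √709 ≈ 26.627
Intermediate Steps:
M(B, Z) = 2*Z*(-3 + B) (M(B, Z) = (-3 + B)*(2*Z) = 2*Z*(-3 + B))
p = 360 (p = (2*4*(-3 + 6))*15 = (2*4*3)*15 = 24*15 = 360)
√(p + 349) = √(360 + 349) = √709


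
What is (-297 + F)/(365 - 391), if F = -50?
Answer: 347/26 ≈ 13.346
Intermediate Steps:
(-297 + F)/(365 - 391) = (-297 - 50)/(365 - 391) = -347/(-26) = -347*(-1/26) = 347/26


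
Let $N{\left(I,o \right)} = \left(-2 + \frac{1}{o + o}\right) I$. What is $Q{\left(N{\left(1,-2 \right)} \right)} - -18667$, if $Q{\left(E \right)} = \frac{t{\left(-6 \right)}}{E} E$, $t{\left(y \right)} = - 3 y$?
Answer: $18685$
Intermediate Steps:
$N{\left(I,o \right)} = I \left(-2 + \frac{1}{2 o}\right)$ ($N{\left(I,o \right)} = \left(-2 + \frac{1}{2 o}\right) I = I \left(-2 + \frac{1}{2 o}\right)$)
$Q{\left(E \right)} = 18$ ($Q{\left(E \right)} = \frac{\left(-3\right) \left(-6\right)}{E} E = \frac{18}{E} E = 18$)
$Q{\left(N{\left(1,-2 \right)} \right)} - -18667 = 18 - -18667 = 18 + 18667 = 18685$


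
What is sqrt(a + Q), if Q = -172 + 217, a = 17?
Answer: sqrt(62) ≈ 7.8740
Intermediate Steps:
Q = 45
sqrt(a + Q) = sqrt(17 + 45) = sqrt(62)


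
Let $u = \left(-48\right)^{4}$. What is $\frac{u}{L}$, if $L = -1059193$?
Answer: $- \frac{5308416}{1059193} \approx -5.0118$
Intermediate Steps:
$u = 5308416$
$\frac{u}{L} = \frac{5308416}{-1059193} = 5308416 \left(- \frac{1}{1059193}\right) = - \frac{5308416}{1059193}$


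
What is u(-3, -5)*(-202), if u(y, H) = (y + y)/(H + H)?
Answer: -606/5 ≈ -121.20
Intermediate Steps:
u(y, H) = y/H (u(y, H) = (2*y)/((2*H)) = (2*y)*(1/(2*H)) = y/H)
u(-3, -5)*(-202) = -3/(-5)*(-202) = -3*(-1/5)*(-202) = (3/5)*(-202) = -606/5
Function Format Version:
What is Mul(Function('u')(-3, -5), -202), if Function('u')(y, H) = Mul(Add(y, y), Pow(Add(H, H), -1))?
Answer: Rational(-606, 5) ≈ -121.20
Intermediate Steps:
Function('u')(y, H) = Mul(y, Pow(H, -1)) (Function('u')(y, H) = Mul(Mul(2, y), Pow(Mul(2, H), -1)) = Mul(Mul(2, y), Mul(Rational(1, 2), Pow(H, -1))) = Mul(y, Pow(H, -1)))
Mul(Function('u')(-3, -5), -202) = Mul(Mul(-3, Pow(-5, -1)), -202) = Mul(Mul(-3, Rational(-1, 5)), -202) = Mul(Rational(3, 5), -202) = Rational(-606, 5)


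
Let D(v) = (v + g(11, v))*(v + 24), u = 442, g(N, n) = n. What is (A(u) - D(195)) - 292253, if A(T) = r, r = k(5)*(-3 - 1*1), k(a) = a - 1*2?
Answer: -377675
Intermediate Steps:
k(a) = -2 + a (k(a) = a - 2 = -2 + a)
D(v) = 2*v*(24 + v) (D(v) = (v + v)*(v + 24) = (2*v)*(24 + v) = 2*v*(24 + v))
r = -12 (r = (-2 + 5)*(-3 - 1*1) = 3*(-3 - 1) = 3*(-4) = -12)
A(T) = -12
(A(u) - D(195)) - 292253 = (-12 - 2*195*(24 + 195)) - 292253 = (-12 - 2*195*219) - 292253 = (-12 - 1*85410) - 292253 = (-12 - 85410) - 292253 = -85422 - 292253 = -377675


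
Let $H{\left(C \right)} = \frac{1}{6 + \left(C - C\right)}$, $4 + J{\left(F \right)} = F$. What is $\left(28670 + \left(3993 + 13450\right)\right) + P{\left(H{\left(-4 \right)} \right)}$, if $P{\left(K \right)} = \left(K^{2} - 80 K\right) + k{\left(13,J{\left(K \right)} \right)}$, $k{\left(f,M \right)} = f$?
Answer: $\frac{1660057}{36} \approx 46113.0$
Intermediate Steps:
$J{\left(F \right)} = -4 + F$
$H{\left(C \right)} = \frac{1}{6}$ ($H{\left(C \right)} = \frac{1}{6 + 0} = \frac{1}{6}$)
$P{\left(K \right)} = 13 + K^{2} - 80 K$ ($P{\left(K \right)} = \left(K^{2} - 80 K\right) + 13 = 13 + K^{2} - 80 K$)
$\left(28670 + \left(3993 + 13450\right)\right) + P{\left(H{\left(-4 \right)} \right)} = \left(28670 + \left(3993 + 13450\right)\right) + \left(13 + \left(\frac{1}{6}\right)^{2} - \frac{40}{3}\right) = \left(28670 + 17443\right) + \left(13 + \frac{1}{36} - \frac{40}{3}\right) = 46113 - \frac{11}{36} = \frac{1660057}{36}$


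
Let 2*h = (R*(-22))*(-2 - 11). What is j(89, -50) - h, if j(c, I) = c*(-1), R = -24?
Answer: 3343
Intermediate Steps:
j(c, I) = -c
h = -3432 (h = ((-24*(-22))*(-2 - 11))/2 = (528*(-13))/2 = (½)*(-6864) = -3432)
j(89, -50) - h = -1*89 - 1*(-3432) = -89 + 3432 = 3343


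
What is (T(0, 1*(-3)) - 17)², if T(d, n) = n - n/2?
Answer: 1369/4 ≈ 342.25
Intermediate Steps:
T(d, n) = n/2 (T(d, n) = n - n/2 = n/2)
(T(0, 1*(-3)) - 17)² = ((1*(-3))/2 - 17)² = ((½)*(-3) - 17)² = (-3/2 - 17)² = (-37/2)² = 1369/4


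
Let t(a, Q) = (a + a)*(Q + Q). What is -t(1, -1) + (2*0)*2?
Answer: 4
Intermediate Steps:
t(a, Q) = 4*Q*a (t(a, Q) = (2*a)*(2*Q) = 4*Q*a)
-t(1, -1) + (2*0)*2 = -4*(-1) + (2*0)*2 = -1*(-4) + 0*2 = 4 + 0 = 4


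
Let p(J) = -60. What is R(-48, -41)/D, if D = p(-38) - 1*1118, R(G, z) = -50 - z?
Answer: 9/1178 ≈ 0.0076401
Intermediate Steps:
D = -1178 (D = -60 - 1*1118 = -60 - 1118 = -1178)
R(-48, -41)/D = (-50 - 1*(-41))/(-1178) = (-50 + 41)*(-1/1178) = -9*(-1/1178) = 9/1178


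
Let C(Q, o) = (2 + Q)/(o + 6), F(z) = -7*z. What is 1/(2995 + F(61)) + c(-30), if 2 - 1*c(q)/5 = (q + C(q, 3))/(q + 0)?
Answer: 103585/23112 ≈ 4.4819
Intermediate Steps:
C(Q, o) = (2 + Q)/(6 + o)
c(q) = 10 - 5*(2/9 + 10*q/9)/q (c(q) = 10 - 5*(q + (2 + q)/(6 + 3))/(q + 0) = 10 - 5*(q + (2 + q)/9)/q = 10 - 5*(q + (2/9 + q/9))/q = 10 - 5*(2/9 + 10*q/9)/q)
1/(2995 + F(61)) + c(-30) = 1/(2995 - 7*61) + (10/9)*(-1 + 4*(-30))/(-30) = 1/(2995 - 427) + (10/9)*(-1/30)*(-1 - 120) = 1/2568 + (10/9)*(-1/30)*(-121) = 1/2568 + 121/27 = 103585/23112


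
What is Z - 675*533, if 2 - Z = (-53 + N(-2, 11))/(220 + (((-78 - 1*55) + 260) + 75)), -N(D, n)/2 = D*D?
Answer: -151824145/422 ≈ -3.5977e+5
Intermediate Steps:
N(D, n) = -2*D² (N(D, n) = -2*D*D = -2*D²)
Z = 905/422 (Z = 2 - (-53 - 2*(-2)²)/(220 + (((-78 - 1*55) + 260) + 75)) = 2 - (-53 - 2*4)/(220 + (((-78 - 55) + 260) + 75)) = 2 - (-53 - 8)/(220 + ((-133 + 260) + 75)) = 2 - (-61)/(220 + (127 + 75)) = 2 - (-61)/(220 + 202) = 2 - (-61)/422 = 2 - 1*(-61/422) = 2 + 61/422 = 905/422 ≈ 2.1446)
Z - 675*533 = 905/422 - 675*533 = 905/422 - 359775 = -151824145/422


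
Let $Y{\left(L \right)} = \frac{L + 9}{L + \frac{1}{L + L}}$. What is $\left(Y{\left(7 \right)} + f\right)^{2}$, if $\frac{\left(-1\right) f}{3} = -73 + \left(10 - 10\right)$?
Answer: $\frac{479829025}{9801} \approx 48957.0$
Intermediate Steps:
$Y{\left(L \right)} = \frac{9 + L}{L + \frac{1}{2 L}}$
$f = 219$ ($f = - 3 \left(-73 + \left(10 - 10\right)\right) = - 3 \left(-73 + 0\right) = \left(-3\right) \left(-73\right) = 219$)
$\left(Y{\left(7 \right)} + f\right)^{2} = \left(2 \cdot 7 \frac{1}{1 + 2 \cdot 7^{2}} \left(9 + 7\right) + 219\right)^{2} = \left(2 \cdot 7 \frac{1}{1 + 2 \cdot 49} \cdot 16 + 219\right)^{2} = \left(2 \cdot 7 \frac{1}{1 + 98} \cdot 16 + 219\right)^{2} = \left(2 \cdot 7 \cdot \frac{1}{99} \cdot 16 + 219\right)^{2} = \left(\frac{224}{99} + 219\right)^{2} = \left(\frac{21905}{99}\right)^{2} = \frac{479829025}{9801}$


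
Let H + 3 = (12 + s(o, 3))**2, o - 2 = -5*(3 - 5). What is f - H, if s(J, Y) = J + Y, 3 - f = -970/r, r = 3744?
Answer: -1352971/1872 ≈ -722.74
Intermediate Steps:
o = 12 (o = 2 - 5*(3 - 5) = 2 - 5*(-2) = 2 + 10 = 12)
f = 6101/1872 (f = 3 - (-970)/3744 = 3 - 1*(-485/1872) = 3 + 485/1872 = 6101/1872 ≈ 3.2591)
H = 726 (H = -3 + (12 + (12 + 3))**2 = -3 + (12 + 15)**2 = -3 + 27**2 = -3 + 729 = 726)
f - H = 6101/1872 - 1*726 = 6101/1872 - 726 = -1352971/1872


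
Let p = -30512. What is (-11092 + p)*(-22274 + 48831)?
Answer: -1104877428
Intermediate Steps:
(-11092 + p)*(-22274 + 48831) = (-11092 - 30512)*(-22274 + 48831) = -41604*26557 = -1104877428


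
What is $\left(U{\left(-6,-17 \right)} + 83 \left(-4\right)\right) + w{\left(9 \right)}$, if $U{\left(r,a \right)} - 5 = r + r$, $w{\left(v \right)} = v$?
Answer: $-330$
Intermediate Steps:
$U{\left(r,a \right)} = 5 + 2 r$ ($U{\left(r,a \right)} = 5 + \left(r + r\right) = 5 + 2 r$)
$\left(U{\left(-6,-17 \right)} + 83 \left(-4\right)\right) + w{\left(9 \right)} = \left(\left(5 + 2 \left(-6\right)\right) + 83 \left(-4\right)\right) + 9 = \left(\left(5 - 12\right) - 332\right) + 9 = \left(-7 - 332\right) + 9 = -339 + 9 = -330$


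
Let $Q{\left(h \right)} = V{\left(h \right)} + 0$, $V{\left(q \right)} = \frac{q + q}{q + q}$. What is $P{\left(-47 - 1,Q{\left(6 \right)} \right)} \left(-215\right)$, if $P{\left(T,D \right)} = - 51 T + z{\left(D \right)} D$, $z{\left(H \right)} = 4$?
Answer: $-527180$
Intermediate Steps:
$V{\left(q \right)} = 1$ ($V{\left(q \right)} = \frac{2 q}{2 q} = 2 q \frac{1}{2 q} = 1$)
$Q{\left(h \right)} = 1$ ($Q{\left(h \right)} = 1 + 0 = 1$)
$P{\left(T,D \right)} = - 51 T + 4 D$
$P{\left(-47 - 1,Q{\left(6 \right)} \right)} \left(-215\right) = \left(- 51 \left(-47 - 1\right) + 4 \cdot 1\right) \left(-215\right) = \left(\left(-51\right) \left(-48\right) + 4\right) \left(-215\right) = \left(2448 + 4\right) \left(-215\right) = 2452 \left(-215\right) = -527180$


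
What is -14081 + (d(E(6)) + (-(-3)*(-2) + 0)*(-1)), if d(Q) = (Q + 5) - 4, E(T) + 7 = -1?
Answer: -14082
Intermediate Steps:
E(T) = -8 (E(T) = -7 - 1 = -8)
d(Q) = 1 + Q (d(Q) = (5 + Q) - 4 = 1 + Q)
-14081 + (d(E(6)) + (-(-3)*(-2) + 0)*(-1)) = -14081 + ((1 - 8) + (-(-3)*(-2) + 0)*(-1)) = -14081 + (-7 + (-3*2 + 0)*(-1)) = -14081 + (-7 + (-6 + 0)*(-1)) = -14081 + (-7 - 6*(-1)) = -14081 + (-7 + 6) = -14081 - 1 = -14082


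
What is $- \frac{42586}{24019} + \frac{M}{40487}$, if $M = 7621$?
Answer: $- \frac{1541130583}{972457253} \approx -1.5848$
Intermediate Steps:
$- \frac{42586}{24019} + \frac{M}{40487} = - \frac{42586}{24019} + \frac{7621}{40487} = - \frac{1541130583}{972457253}$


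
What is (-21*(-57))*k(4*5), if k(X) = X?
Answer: 23940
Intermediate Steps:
(-21*(-57))*k(4*5) = (-21*(-57))*(4*5) = 1197*20 = 23940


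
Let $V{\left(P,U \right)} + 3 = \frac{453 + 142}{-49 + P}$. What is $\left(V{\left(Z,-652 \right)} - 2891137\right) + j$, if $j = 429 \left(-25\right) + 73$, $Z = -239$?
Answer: $- \frac{835716691}{288} \approx -2.9018 \cdot 10^{6}$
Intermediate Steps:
$V{\left(P,U \right)} = -3 + \frac{595}{-49 + P}$ ($V{\left(P,U \right)} = -3 + \frac{453 + 142}{-49 + P} = -3 + \frac{595}{-49 + P}$)
$j = -10652$ ($j = -10725 + 73 = -10652$)
$\left(V{\left(Z,-652 \right)} - 2891137\right) + j = \left(\frac{742 - -717}{-49 - 239} - 2891137\right) - 10652 = \left(\frac{742 + 717}{-288} - 2891137\right) - 10652 = \left(\left(- \frac{1}{288}\right) 1459 - 2891137\right) - 10652 = \left(- \frac{1459}{288} - 2891137\right) - 10652 = - \frac{832648915}{288} - 10652 = - \frac{835716691}{288}$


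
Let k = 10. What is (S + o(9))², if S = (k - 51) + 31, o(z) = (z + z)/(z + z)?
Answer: 81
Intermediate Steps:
o(z) = 1 (o(z) = (2*z)/((2*z)) = (2*z)*(1/(2*z)) = 1)
S = -10 (S = (10 - 51) + 31 = -41 + 31 = -10)
(S + o(9))² = (-10 + 1)² = (-9)² = 81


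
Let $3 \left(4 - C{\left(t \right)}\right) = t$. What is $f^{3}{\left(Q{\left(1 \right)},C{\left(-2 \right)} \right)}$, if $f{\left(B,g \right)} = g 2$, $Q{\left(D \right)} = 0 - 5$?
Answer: $\frac{21952}{27} \approx 813.04$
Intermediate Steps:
$C{\left(t \right)} = 4 - \frac{t}{3}$
$Q{\left(D \right)} = -5$
$f{\left(B,g \right)} = 2 g$
$f^{3}{\left(Q{\left(1 \right)},C{\left(-2 \right)} \right)} = \left(2 \left(4 - - \frac{2}{3}\right)\right)^{3} = \left(2 \left(4 + \frac{2}{3}\right)\right)^{3} = \left(2 \cdot \frac{14}{3}\right)^{3} = \left(\frac{28}{3}\right)^{3} = \frac{21952}{27}$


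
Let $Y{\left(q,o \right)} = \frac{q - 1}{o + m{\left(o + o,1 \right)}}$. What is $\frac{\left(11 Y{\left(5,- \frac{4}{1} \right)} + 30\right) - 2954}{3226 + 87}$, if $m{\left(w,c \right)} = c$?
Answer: $- \frac{8816}{9939} \approx -0.88701$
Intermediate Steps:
$Y{\left(q,o \right)} = \frac{-1 + q}{1 + o}$ ($Y{\left(q,o \right)} = \frac{q - 1}{o + 1} = \frac{-1 + q}{1 + o}$)
$\frac{\left(11 Y{\left(5,- \frac{4}{1} \right)} + 30\right) - 2954}{3226 + 87} = \frac{\left(11 \frac{-1 + 5}{1 - \frac{4}{1}} + 30\right) - 2954}{3226 + 87} = \frac{\left(11 \frac{1}{1 - 4} \cdot 4 + 30\right) - 2954}{3313} = \left(\left(11 \frac{1}{1 - 4} \cdot 4 + 30\right) - 2954\right) \frac{1}{3313} = \left(\left(11 \frac{1}{-3} \cdot 4 + 30\right) - 2954\right) \frac{1}{3313} = \left(\left(11 \left(\left(- \frac{1}{3}\right) 4\right) + 30\right) - 2954\right) \frac{1}{3313} = \left(\left(11 \left(- \frac{4}{3}\right) + 30\right) - 2954\right) \frac{1}{3313} = \left(\left(- \frac{44}{3} + 30\right) - 2954\right) \frac{1}{3313} = \left(\frac{46}{3} - 2954\right) \frac{1}{3313} = \left(- \frac{8816}{3}\right) \frac{1}{3313} = - \frac{8816}{9939}$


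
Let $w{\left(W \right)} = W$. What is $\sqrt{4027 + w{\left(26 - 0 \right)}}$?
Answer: $\sqrt{4053} \approx 63.663$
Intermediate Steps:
$\sqrt{4027 + w{\left(26 - 0 \right)}} = \sqrt{4027 + \left(26 - 0\right)} = \sqrt{4027 + \left(26 + 0\right)} = \sqrt{4027 + 26} = \sqrt{4053}$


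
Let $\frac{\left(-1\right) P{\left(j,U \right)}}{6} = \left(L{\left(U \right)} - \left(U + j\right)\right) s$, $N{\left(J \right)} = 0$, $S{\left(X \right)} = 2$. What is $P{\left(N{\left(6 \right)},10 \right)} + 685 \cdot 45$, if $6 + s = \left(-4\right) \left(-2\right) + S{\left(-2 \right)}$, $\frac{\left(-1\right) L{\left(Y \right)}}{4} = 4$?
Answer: $31449$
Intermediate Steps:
$L{\left(Y \right)} = -16$ ($L{\left(Y \right)} = \left(-4\right) 4 = -16$)
$s = 4$ ($s = -6 + \left(\left(-4\right) \left(-2\right) + 2\right) = -6 + \left(8 + 2\right) = -6 + 10 = 4$)
$P{\left(j,U \right)} = 384 + 24 U + 24 j$ ($P{\left(j,U \right)} = - 6 \left(-16 - \left(U + j\right)\right) 4 = - 6 \left(-16 - U - j\right) 4 = - 6 \left(-64 - 4 U - 4 j\right) = 384 + 24 U + 24 j$)
$P{\left(N{\left(6 \right)},10 \right)} + 685 \cdot 45 = \left(384 + 24 \cdot 10 + 24 \cdot 0\right) + 685 \cdot 45 = \left(384 + 240 + 0\right) + 30825 = 624 + 30825 = 31449$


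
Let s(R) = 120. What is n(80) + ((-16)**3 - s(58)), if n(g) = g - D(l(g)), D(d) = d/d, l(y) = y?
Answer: -4137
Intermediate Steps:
D(d) = 1
n(g) = -1 + g (n(g) = g - 1*1 = g - 1 = -1 + g)
n(80) + ((-16)**3 - s(58)) = (-1 + 80) + ((-16)**3 - 1*120) = 79 + (-4096 - 120) = 79 - 4216 = -4137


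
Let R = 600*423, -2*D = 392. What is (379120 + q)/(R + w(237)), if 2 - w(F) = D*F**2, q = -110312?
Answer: 134404/5631463 ≈ 0.023867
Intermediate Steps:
D = -196 (D = -1/2*392 = -196)
R = 253800
w(F) = 2 + 196*F**2 (w(F) = 2 - (-196)*F**2 = 2 + 196*F**2)
(379120 + q)/(R + w(237)) = (379120 - 110312)/(253800 + (2 + 196*237**2)) = 268808/(253800 + (2 + 196*56169)) = 268808/(253800 + (2 + 11009124)) = 268808/(253800 + 11009126) = 268808/11262926 = 268808*(1/11262926) = 134404/5631463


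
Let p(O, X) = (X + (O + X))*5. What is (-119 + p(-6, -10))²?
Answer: 62001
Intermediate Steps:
p(O, X) = 5*O + 10*X (p(O, X) = (O + 2*X)*5 = 5*O + 10*X)
(-119 + p(-6, -10))² = (-119 + (5*(-6) + 10*(-10)))² = (-119 + (-30 - 100))² = (-119 - 130)² = (-249)² = 62001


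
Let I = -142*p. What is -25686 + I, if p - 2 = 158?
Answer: -48406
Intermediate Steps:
p = 160 (p = 2 + 158 = 160)
I = -22720 (I = -142*160 = -22720)
-25686 + I = -25686 - 22720 = -48406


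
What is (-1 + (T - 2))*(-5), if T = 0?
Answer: 15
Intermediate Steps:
(-1 + (T - 2))*(-5) = (-1 + (0 - 2))*(-5) = (-1 - 2)*(-5) = -3*(-5) = 15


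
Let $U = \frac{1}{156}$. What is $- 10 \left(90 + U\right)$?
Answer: $- \frac{70205}{78} \approx -900.06$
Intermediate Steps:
$U = \frac{1}{156} \approx 0.0064103$
$- 10 \left(90 + U\right) = - 10 \left(90 + \frac{1}{156}\right) = \left(-10\right) \frac{14041}{156} = - \frac{70205}{78}$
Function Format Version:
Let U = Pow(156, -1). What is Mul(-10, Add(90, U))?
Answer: Rational(-70205, 78) ≈ -900.06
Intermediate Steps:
U = Rational(1, 156) ≈ 0.0064103
Mul(-10, Add(90, U)) = Mul(-10, Add(90, Rational(1, 156))) = Mul(-10, Rational(14041, 156)) = Rational(-70205, 78)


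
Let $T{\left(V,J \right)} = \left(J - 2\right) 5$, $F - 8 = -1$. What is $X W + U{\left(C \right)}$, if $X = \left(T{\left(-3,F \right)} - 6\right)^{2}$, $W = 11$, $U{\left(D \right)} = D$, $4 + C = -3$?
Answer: $3964$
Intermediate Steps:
$C = -7$ ($C = -4 - 3 = -7$)
$F = 7$ ($F = 8 - 1 = 7$)
$T{\left(V,J \right)} = -10 + 5 J$ ($T{\left(V,J \right)} = \left(-2 + J\right) 5 = -10 + 5 J$)
$X = 361$ ($X = \left(\left(-10 + 5 \cdot 7\right) - 6\right)^{2} = \left(\left(-10 + 35\right) - 6\right)^{2} = \left(25 - 6\right)^{2} = 19^{2} = 361$)
$X W + U{\left(C \right)} = 361 \cdot 11 - 7 = 3971 - 7 = 3964$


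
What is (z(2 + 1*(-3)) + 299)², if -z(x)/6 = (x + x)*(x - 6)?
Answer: 46225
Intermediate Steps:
z(x) = -12*x*(-6 + x) (z(x) = -6*(x + x)*(x - 6) = -6*2*x*(-6 + x) = -12*x*(-6 + x))
(z(2 + 1*(-3)) + 299)² = (12*(2 + 1*(-3))*(6 - (2 + 1*(-3))) + 299)² = (12*(2 - 3)*(6 - (2 - 3)) + 299)² = (12*(-1)*(6 - 1*(-1)) + 299)² = (12*(-1)*(6 + 1) + 299)² = (12*(-1)*7 + 299)² = (-84 + 299)² = 215² = 46225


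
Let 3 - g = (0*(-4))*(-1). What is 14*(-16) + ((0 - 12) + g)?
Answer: -233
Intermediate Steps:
g = 3 (g = 3 - 0*(-4)*(-1) = 3 - 0*(-1) = 3 - 1*0 = 3 + 0 = 3)
14*(-16) + ((0 - 12) + g) = 14*(-16) + ((0 - 12) + 3) = -224 + (-12 + 3) = -224 - 9 = -233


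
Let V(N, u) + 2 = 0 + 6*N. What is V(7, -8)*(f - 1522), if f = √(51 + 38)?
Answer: -60880 + 40*√89 ≈ -60503.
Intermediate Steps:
V(N, u) = -2 + 6*N (V(N, u) = -2 + (0 + 6*N) = -2 + 6*N)
f = √89 ≈ 9.4340
V(7, -8)*(f - 1522) = (-2 + 6*7)*(√89 - 1522) = (-2 + 42)*(-1522 + √89) = 40*(-1522 + √89) = -60880 + 40*√89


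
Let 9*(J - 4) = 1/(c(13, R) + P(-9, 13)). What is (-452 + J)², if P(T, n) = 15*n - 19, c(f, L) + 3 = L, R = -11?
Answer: 426648031489/2125764 ≈ 2.0070e+5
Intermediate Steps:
c(f, L) = -3 + L
P(T, n) = -19 + 15*n
J = 5833/1458 (J = 4 + 1/(9*((-3 - 11) + (-19 + 15*13))) = 4 + 1/(9*(-14 + (-19 + 195))) = 4 + 1/(9*(-14 + 176)) = 4 + (⅑)/162 = 4 + (⅑)*(1/162) = 4 + 1/1458 = 5833/1458 ≈ 4.0007)
(-452 + J)² = (-452 + 5833/1458)² = (-653183/1458)² = 426648031489/2125764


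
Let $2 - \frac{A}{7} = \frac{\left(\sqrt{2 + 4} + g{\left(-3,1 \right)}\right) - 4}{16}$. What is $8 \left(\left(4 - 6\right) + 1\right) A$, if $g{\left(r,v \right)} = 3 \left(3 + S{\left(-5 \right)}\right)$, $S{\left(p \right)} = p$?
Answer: $-147 + \frac{7 \sqrt{6}}{2} \approx -138.43$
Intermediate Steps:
$g{\left(r,v \right)} = -6$ ($g{\left(r,v \right)} = 3 \left(3 - 5\right) = 3 \left(-2\right) = -6$)
$A = \frac{147}{8} - \frac{7 \sqrt{6}}{16}$ ($A = 14 - 7 \frac{\left(\sqrt{2 + 4} - 6\right) - 4}{16} = 14 - 7 \left(\left(\sqrt{6} - 6\right) - 4\right) \frac{1}{16} = 14 - 7 \left(\left(-6 + \sqrt{6}\right) - 4\right) \frac{1}{16} = 14 - 7 \left(-10 + \sqrt{6}\right) \frac{1}{16} = 14 - 7 \left(- \frac{5}{8} + \frac{\sqrt{6}}{16}\right) = 14 + \left(\frac{35}{8} - \frac{7 \sqrt{6}}{16}\right) = \frac{147}{8} - \frac{7 \sqrt{6}}{16} \approx 17.303$)
$8 \left(\left(4 - 6\right) + 1\right) A = 8 \left(\left(4 - 6\right) + 1\right) \left(\frac{147}{8} - \frac{7 \sqrt{6}}{16}\right) = 8 \left(-2 + 1\right) \left(\frac{147}{8} - \frac{7 \sqrt{6}}{16}\right) = 8 \left(-1\right) \left(\frac{147}{8} - \frac{7 \sqrt{6}}{16}\right) = - 8 \left(\frac{147}{8} - \frac{7 \sqrt{6}}{16}\right) = -147 + \frac{7 \sqrt{6}}{2}$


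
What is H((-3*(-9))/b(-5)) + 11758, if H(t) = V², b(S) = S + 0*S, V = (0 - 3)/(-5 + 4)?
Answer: 11767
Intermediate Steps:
V = 3 (V = -3/(-1) = -3*(-1) = 3)
b(S) = S (b(S) = S + 0 = S)
H(t) = 9 (H(t) = 3² = 9)
H((-3*(-9))/b(-5)) + 11758 = 9 + 11758 = 11767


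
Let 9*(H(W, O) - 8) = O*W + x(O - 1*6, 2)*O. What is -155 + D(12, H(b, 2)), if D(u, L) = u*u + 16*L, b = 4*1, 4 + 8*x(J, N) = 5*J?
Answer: 1085/9 ≈ 120.56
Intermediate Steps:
x(J, N) = -1/2 + 5*J/8 (x(J, N) = -1/2 + (5*J)/8 = -1/2 + 5*J/8)
b = 4
H(W, O) = 8 + O*W/9 + O*(-17/4 + 5*O/8)/9 (H(W, O) = 8 + (O*W + (-1/2 + 5*(O - 1*6)/8)*O)/9 = 8 + (O*W + (-1/2 + 5*(O - 6)/8)*O)/9 = 8 + (O*W + (-1/2 + 5*(-6 + O)/8)*O)/9 = 8 + (O*W + (-1/2 + (-15/4 + 5*O/8))*O)/9 = 8 + (O*W + (-17/4 + 5*O/8)*O)/9 = 8 + (O*W + O*(-17/4 + 5*O/8))/9 = 8 + (O*W/9 + O*(-17/4 + 5*O/8)/9) = 8 + O*W/9 + O*(-17/4 + 5*O/8)/9)
D(u, L) = u**2 + 16*L
-155 + D(12, H(b, 2)) = -155 + (12**2 + 16*(8 + (1/9)*2*4 + (1/72)*2*(-34 + 5*2))) = -155 + (144 + 16*(8 + 8/9 + (1/72)*2*(-34 + 10))) = -155 + (144 + 16*(8 + 8/9 + (1/72)*2*(-24))) = -155 + (144 + 16*(8 + 8/9 - 2/3)) = -155 + (144 + 16*(74/9)) = -155 + (144 + 1184/9) = -155 + 2480/9 = 1085/9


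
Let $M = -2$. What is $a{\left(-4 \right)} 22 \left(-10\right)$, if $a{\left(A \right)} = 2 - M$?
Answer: $-880$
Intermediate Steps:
$a{\left(A \right)} = 4$ ($a{\left(A \right)} = 2 - -2 = 2 + 2 = 4$)
$a{\left(-4 \right)} 22 \left(-10\right) = 4 \cdot 22 \left(-10\right) = 88 \left(-10\right) = -880$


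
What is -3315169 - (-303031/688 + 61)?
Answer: -2280575209/688 ≈ -3.3148e+6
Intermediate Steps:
-3315169 - (-303031/688 + 61) = -3315169 - 1*(-261063/688) = -3315169 + 261063/688 = -2280575209/688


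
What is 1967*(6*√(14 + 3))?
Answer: 11802*√17 ≈ 48661.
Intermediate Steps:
1967*(6*√(14 + 3)) = 1967*(6*√17) = 11802*√17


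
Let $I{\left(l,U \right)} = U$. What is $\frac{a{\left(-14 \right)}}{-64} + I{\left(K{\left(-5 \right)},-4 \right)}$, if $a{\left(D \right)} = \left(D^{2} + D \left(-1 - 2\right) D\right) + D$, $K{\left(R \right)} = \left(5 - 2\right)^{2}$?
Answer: $\frac{75}{32} \approx 2.3438$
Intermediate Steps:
$K{\left(R \right)} = 9$ ($K{\left(R \right)} = 3^{2} = 9$)
$a{\left(D \right)} = D - 2 D^{2}$ ($a{\left(D \right)} = \left(D^{2} + D \left(-3\right) D\right) + D = \left(D^{2} + - 3 D D\right) + D = \left(D^{2} - 3 D^{2}\right) + D = - 2 D^{2} + D = D - 2 D^{2}$)
$\frac{a{\left(-14 \right)}}{-64} + I{\left(K{\left(-5 \right)},-4 \right)} = \frac{\left(-14\right) \left(1 - -28\right)}{-64} - 4 = - \frac{\left(-14\right) \left(1 + 28\right)}{64} - 4 = - \frac{\left(-14\right) 29}{64} - 4 = \left(- \frac{1}{64}\right) \left(-406\right) - 4 = \frac{203}{32} - 4 = \frac{75}{32}$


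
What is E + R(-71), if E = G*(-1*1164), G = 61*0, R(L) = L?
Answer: -71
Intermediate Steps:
G = 0
E = 0 (E = 0*(-1*1164) = 0*(-1164) = 0)
E + R(-71) = 0 - 71 = -71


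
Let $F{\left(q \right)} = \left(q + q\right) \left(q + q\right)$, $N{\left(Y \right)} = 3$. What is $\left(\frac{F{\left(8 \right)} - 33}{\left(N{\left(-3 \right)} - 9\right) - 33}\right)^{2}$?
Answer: $\frac{49729}{1521} \approx 32.695$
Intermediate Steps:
$F{\left(q \right)} = 4 q^{2}$ ($F{\left(q \right)} = 2 q 2 q = 4 q^{2}$)
$\left(\frac{F{\left(8 \right)} - 33}{\left(N{\left(-3 \right)} - 9\right) - 33}\right)^{2} = \left(\frac{4 \cdot 8^{2} - 33}{\left(3 - 9\right) - 33}\right)^{2} = \left(\frac{4 \cdot 64 - 33}{-6 - 33}\right)^{2} = \left(\frac{256 - 33}{-39}\right)^{2} = \left(223 \left(- \frac{1}{39}\right)\right)^{2} = \left(- \frac{223}{39}\right)^{2} = \frac{49729}{1521}$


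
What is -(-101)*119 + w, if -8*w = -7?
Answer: 96159/8 ≈ 12020.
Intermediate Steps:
w = 7/8 (w = -⅛*(-7) = 7/8 ≈ 0.87500)
-(-101)*119 + w = -(-101)*119 + 7/8 = -101*(-119) + 7/8 = 12019 + 7/8 = 96159/8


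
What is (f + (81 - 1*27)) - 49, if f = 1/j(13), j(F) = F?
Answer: 66/13 ≈ 5.0769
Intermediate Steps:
f = 1/13 ≈ 0.076923
(f + (81 - 1*27)) - 49 = (1/13 + (81 - 1*27)) - 49 = (1/13 + (81 - 27)) - 49 = (1/13 + 54) - 49 = 703/13 - 49 = 66/13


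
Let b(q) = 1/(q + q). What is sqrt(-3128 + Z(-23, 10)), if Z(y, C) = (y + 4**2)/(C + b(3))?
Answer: 5*I*sqrt(465674)/61 ≈ 55.935*I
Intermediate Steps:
b(q) = 1/(2*q)
Z(y, C) = (16 + y)/(1/6 + C) (Z(y, C) = (y + 4**2)/(C + (1/2)/3) = (y + 16)/(C + (1/2)*(1/3)) = (16 + y)/(C + 1/6) = (16 + y)/(1/6 + C))
sqrt(-3128 + Z(-23, 10)) = sqrt(-3128 + 6*(16 - 23)/(1 + 6*10)) = sqrt(-3128 + 6*(-7)/(1 + 60)) = sqrt(-3128 + 6*(-7)/61) = sqrt(-3128 + 6*(1/61)*(-7)) = sqrt(-3128 - 42/61) = sqrt(-190850/61) = 5*I*sqrt(465674)/61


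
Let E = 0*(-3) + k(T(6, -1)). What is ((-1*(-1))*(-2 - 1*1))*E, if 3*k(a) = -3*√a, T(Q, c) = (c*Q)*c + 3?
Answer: 9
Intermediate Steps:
T(Q, c) = 3 + Q*c² (T(Q, c) = (Q*c)*c + 3 = Q*c² + 3 = 3 + Q*c²)
k(a) = -√a (k(a) = (-3*√a)/3 = -√a)
E = -3 (E = 0*(-3) - √(3 + 6*(-1)²) = 0 - √(3 + 6*1) = 0 - √(3 + 6) = 0 - √9 = 0 - 1*3 = 0 - 3 = -3)
((-1*(-1))*(-2 - 1*1))*E = ((-1*(-1))*(-2 - 1*1))*(-3) = (1*(-2 - 1))*(-3) = (1*(-3))*(-3) = -3*(-3) = 9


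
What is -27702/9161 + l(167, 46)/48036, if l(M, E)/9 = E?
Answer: -221150103/73342966 ≈ -3.0153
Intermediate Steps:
l(M, E) = 9*E
-27702/9161 + l(167, 46)/48036 = -27702/9161 + (9*46)/48036 = -27702*1/9161 + 414*(1/48036) = -27702/9161 + 69/8006 = -221150103/73342966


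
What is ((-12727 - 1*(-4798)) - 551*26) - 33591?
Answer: -55846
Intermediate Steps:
((-12727 - 1*(-4798)) - 551*26) - 33591 = ((-12727 + 4798) - 14326) - 33591 = (-7929 - 14326) - 33591 = -22255 - 33591 = -55846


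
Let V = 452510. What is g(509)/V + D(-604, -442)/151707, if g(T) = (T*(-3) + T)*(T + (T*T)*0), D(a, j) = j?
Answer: -39404405977/34324467285 ≈ -1.1480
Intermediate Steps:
g(T) = -2*T² (g(T) = (-3*T + T)*(T + T²*0) = (-2*T)*(T + 0) = (-2*T)*T = -2*T²)
g(509)/V + D(-604, -442)/151707 = -2*509²/452510 - 442/151707 = -2*259081*(1/452510) - 442*1/151707 = -518162*1/452510 - 442/151707 = -259081/226255 - 442/151707 = -39404405977/34324467285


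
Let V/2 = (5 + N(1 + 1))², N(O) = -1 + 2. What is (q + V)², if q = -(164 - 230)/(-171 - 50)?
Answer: 251095716/48841 ≈ 5141.1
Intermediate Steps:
N(O) = 1
V = 72 (V = 2*(5 + 1)² = 2*6² = 2*36 = 72)
q = -66/221 (q = -(-66)/(-221) = -(-66)*(-1)/221 = -1*66/221 = -66/221 ≈ -0.29864)
(q + V)² = (-66/221 + 72)² = (15846/221)² = 251095716/48841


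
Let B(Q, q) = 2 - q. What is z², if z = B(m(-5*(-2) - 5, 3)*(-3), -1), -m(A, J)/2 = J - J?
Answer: 9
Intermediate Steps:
m(A, J) = 0 (m(A, J) = -2*(J - J) = -2*0 = 0)
z = 3 (z = 2 - 1*(-1) = 2 + 1 = 3)
z² = 3² = 9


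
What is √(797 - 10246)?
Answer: I*√9449 ≈ 97.206*I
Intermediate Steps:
√(797 - 10246) = √(-9449) = I*√9449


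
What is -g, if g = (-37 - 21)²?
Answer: -3364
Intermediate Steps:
g = 3364 (g = (-58)² = 3364)
-g = -1*3364 = -3364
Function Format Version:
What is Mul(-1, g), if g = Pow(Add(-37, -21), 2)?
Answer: -3364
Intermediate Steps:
g = 3364 (g = Pow(-58, 2) = 3364)
Mul(-1, g) = Mul(-1, 3364) = -3364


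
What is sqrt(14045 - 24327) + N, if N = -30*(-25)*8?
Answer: 6000 + I*sqrt(10282) ≈ 6000.0 + 101.4*I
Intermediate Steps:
N = 6000 (N = 750*8 = 6000)
sqrt(14045 - 24327) + N = sqrt(14045 - 24327) + 6000 = sqrt(-10282) + 6000 = I*sqrt(10282) + 6000 = 6000 + I*sqrt(10282)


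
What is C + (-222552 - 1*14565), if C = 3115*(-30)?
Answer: -330567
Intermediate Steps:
C = -93450
C + (-222552 - 1*14565) = -93450 + (-222552 - 1*14565) = -93450 + (-222552 - 14565) = -93450 - 237117 = -330567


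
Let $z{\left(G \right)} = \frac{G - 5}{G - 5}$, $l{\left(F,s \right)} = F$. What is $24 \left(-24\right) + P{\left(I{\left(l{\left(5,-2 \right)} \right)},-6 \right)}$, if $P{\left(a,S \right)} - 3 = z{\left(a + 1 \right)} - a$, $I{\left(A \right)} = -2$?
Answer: $-570$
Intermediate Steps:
$z{\left(G \right)} = 1$ ($z{\left(G \right)} = \frac{-5 + G}{-5 + G} = 1$)
$P{\left(a,S \right)} = 4 - a$ ($P{\left(a,S \right)} = 3 - \left(-1 + a\right) = 4 - a$)
$24 \left(-24\right) + P{\left(I{\left(l{\left(5,-2 \right)} \right)},-6 \right)} = 24 \left(-24\right) + \left(4 - -2\right) = -576 + \left(4 + 2\right) = -576 + 6 = -570$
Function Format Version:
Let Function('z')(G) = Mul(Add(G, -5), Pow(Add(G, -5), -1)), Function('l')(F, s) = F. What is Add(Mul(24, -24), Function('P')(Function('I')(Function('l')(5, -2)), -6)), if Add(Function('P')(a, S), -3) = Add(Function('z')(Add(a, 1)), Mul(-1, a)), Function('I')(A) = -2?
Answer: -570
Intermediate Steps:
Function('z')(G) = 1 (Function('z')(G) = Mul(Add(-5, G), Pow(Add(-5, G), -1)) = 1)
Function('P')(a, S) = Add(4, Mul(-1, a)) (Function('P')(a, S) = Add(3, Add(1, Mul(-1, a))) = Add(4, Mul(-1, a)))
Add(Mul(24, -24), Function('P')(Function('I')(Function('l')(5, -2)), -6)) = Add(Mul(24, -24), Add(4, Mul(-1, -2))) = Add(-576, Add(4, 2)) = Add(-576, 6) = -570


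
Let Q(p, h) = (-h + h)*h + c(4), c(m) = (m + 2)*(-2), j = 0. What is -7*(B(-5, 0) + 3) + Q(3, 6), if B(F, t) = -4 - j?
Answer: -5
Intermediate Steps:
c(m) = -4 - 2*m (c(m) = (2 + m)*(-2) = -4 - 2*m)
B(F, t) = -4 (B(F, t) = -4 - 1*0 = -4 + 0 = -4)
Q(p, h) = -12 (Q(p, h) = (-h + h)*h + (-4 - 2*4) = 0*h + (-4 - 8) = 0 - 12 = -12)
-7*(B(-5, 0) + 3) + Q(3, 6) = -7*(-4 + 3) - 12 = -7*(-1) - 12 = 7 - 12 = -5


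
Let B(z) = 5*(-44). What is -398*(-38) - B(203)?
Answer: 15344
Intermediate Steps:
B(z) = -220
-398*(-38) - B(203) = -398*(-38) - 1*(-220) = 15124 + 220 = 15344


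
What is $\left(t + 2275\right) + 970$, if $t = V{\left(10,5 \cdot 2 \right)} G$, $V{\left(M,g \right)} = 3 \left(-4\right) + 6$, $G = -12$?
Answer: $3317$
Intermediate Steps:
$V{\left(M,g \right)} = -6$ ($V{\left(M,g \right)} = -12 + 6 = -6$)
$t = 72$ ($t = \left(-6\right) \left(-12\right) = 72$)
$\left(t + 2275\right) + 970 = \left(72 + 2275\right) + 970 = 2347 + 970 = 3317$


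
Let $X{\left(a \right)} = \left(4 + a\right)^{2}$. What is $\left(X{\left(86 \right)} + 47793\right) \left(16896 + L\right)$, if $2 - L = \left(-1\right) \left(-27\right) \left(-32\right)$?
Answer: $992771466$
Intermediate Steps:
$L = 866$ ($L = 2 - \left(-1\right) \left(-27\right) \left(-32\right) = 2 - 27 \left(-32\right) = 2 - -864 = 2 + 864 = 866$)
$\left(X{\left(86 \right)} + 47793\right) \left(16896 + L\right) = \left(\left(4 + 86\right)^{2} + 47793\right) \left(16896 + 866\right) = \left(90^{2} + 47793\right) 17762 = \left(8100 + 47793\right) 17762 = 55893 \cdot 17762 = 992771466$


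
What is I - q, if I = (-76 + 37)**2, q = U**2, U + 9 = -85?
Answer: -7315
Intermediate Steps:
U = -94 (U = -9 - 85 = -94)
q = 8836 (q = (-94)**2 = 8836)
I = 1521 (I = (-39)**2 = 1521)
I - q = 1521 - 1*8836 = 1521 - 8836 = -7315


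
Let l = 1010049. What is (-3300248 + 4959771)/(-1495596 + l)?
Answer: -1659523/485547 ≈ -3.4178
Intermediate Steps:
(-3300248 + 4959771)/(-1495596 + l) = (-3300248 + 4959771)/(-1495596 + 1010049) = 1659523/(-485547) = 1659523*(-1/485547) = -1659523/485547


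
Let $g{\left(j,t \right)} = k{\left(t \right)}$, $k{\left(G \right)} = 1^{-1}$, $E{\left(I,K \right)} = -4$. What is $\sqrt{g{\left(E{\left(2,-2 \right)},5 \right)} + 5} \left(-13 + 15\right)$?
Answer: $2 \sqrt{6} \approx 4.899$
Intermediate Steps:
$k{\left(G \right)} = 1$
$g{\left(j,t \right)} = 1$
$\sqrt{g{\left(E{\left(2,-2 \right)},5 \right)} + 5} \left(-13 + 15\right) = \sqrt{1 + 5} \left(-13 + 15\right) = \sqrt{6} \cdot 2 = 2 \sqrt{6}$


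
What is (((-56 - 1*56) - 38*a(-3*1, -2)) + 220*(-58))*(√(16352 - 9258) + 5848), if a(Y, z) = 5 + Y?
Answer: -75719904 - 12948*√7094 ≈ -7.6810e+7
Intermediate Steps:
(((-56 - 1*56) - 38*a(-3*1, -2)) + 220*(-58))*(√(16352 - 9258) + 5848) = (((-56 - 1*56) - 38*(5 - 3*1)) + 220*(-58))*(√(16352 - 9258) + 5848) = (((-56 - 56) - 38*(5 - 3)) - 12760)*(√7094 + 5848) = ((-112 - 38*2) - 12760)*(5848 + √7094) = ((-112 - 76) - 12760)*(5848 + √7094) = (-188 - 12760)*(5848 + √7094) = -12948*(5848 + √7094) = -75719904 - 12948*√7094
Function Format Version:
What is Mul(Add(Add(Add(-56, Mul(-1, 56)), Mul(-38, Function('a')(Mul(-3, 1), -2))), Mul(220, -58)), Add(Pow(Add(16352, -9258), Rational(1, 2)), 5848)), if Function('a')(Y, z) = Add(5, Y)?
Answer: Add(-75719904, Mul(-12948, Pow(7094, Rational(1, 2)))) ≈ -7.6810e+7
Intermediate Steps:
Mul(Add(Add(Add(-56, Mul(-1, 56)), Mul(-38, Function('a')(Mul(-3, 1), -2))), Mul(220, -58)), Add(Pow(Add(16352, -9258), Rational(1, 2)), 5848)) = Mul(Add(Add(Add(-56, Mul(-1, 56)), Mul(-38, Add(5, Mul(-3, 1)))), Mul(220, -58)), Add(Pow(Add(16352, -9258), Rational(1, 2)), 5848)) = Mul(Add(Add(Add(-56, -56), Mul(-38, Add(5, -3))), -12760), Add(Pow(7094, Rational(1, 2)), 5848)) = Mul(Add(Add(-112, Mul(-38, 2)), -12760), Add(5848, Pow(7094, Rational(1, 2)))) = Mul(Add(Add(-112, -76), -12760), Add(5848, Pow(7094, Rational(1, 2)))) = Mul(Add(-188, -12760), Add(5848, Pow(7094, Rational(1, 2)))) = Mul(-12948, Add(5848, Pow(7094, Rational(1, 2)))) = Add(-75719904, Mul(-12948, Pow(7094, Rational(1, 2))))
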